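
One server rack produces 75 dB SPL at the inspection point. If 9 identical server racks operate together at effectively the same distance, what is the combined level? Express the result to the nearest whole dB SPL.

85 dB SPL

N identical incoherent sources raise the level by 10·log₁₀ N.
L_total = 75 + 10·log₁₀(9) = 75 + 9.542 = 84.54 dB SPL.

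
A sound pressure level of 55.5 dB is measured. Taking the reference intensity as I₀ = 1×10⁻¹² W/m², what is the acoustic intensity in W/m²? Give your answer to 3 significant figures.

I/I₀ = 10^(55.5/10) = 3.548e+05, so I = 3.548e+05 × 10⁻¹² W/m².

3.55e-07 W/m²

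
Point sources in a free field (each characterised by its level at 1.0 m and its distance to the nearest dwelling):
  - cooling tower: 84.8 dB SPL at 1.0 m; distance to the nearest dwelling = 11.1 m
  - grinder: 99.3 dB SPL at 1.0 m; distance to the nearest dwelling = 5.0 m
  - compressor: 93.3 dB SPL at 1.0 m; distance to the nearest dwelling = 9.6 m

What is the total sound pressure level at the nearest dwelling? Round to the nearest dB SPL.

Propagate each source to the receiver with L = L_ref − 20·log₁₀(r/r_ref), then add intensities.
cooling tower: 84.8 − 20·log₁₀(11.1/1.0) = 84.8 − 20.91 = 63.89 dB SPL.
grinder: 99.3 − 20·log₁₀(5.0/1.0) = 99.3 − 13.98 = 85.32 dB SPL.
compressor: 93.3 − 20·log₁₀(9.6/1.0) = 93.3 − 19.65 = 73.65 dB SPL.
Σ 10^(L/10) = 3.661e+08 → L_total = 10·log₁₀(3.661e+08) = 85.64 dB SPL.

86 dB SPL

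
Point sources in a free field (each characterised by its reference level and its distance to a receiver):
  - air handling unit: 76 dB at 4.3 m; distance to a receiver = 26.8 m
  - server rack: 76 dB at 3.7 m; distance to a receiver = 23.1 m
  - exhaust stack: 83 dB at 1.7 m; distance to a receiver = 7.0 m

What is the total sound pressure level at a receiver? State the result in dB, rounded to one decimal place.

71.4 dB

Propagate each source to the receiver with L = L_ref − 20·log₁₀(r/r_ref), then add intensities.
air handling unit: 76 − 20·log₁₀(26.8/4.3) = 76 − 15.89 = 60.11 dB.
server rack: 76 − 20·log₁₀(23.1/3.7) = 76 − 15.91 = 60.09 dB.
exhaust stack: 83 − 20·log₁₀(7.0/1.7) = 83 − 12.29 = 70.71 dB.
Σ 10^(L/10) = 1.381e+07 → L_total = 10·log₁₀(1.381e+07) = 71.40 dB.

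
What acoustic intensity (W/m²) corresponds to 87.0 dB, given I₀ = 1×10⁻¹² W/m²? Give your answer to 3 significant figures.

I = I₀·10^(L/10) = 10⁻¹² × 10^(87.0/10) = 10^(-3.300).

0.000501 W/m²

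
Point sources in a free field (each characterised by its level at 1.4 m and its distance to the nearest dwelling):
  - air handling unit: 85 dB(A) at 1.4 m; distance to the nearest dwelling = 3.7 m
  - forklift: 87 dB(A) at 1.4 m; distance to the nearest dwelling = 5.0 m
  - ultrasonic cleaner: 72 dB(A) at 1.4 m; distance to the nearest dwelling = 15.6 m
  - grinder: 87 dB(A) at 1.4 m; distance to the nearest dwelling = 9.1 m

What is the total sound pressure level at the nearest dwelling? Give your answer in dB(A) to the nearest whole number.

Propagate each source to the receiver with L = L_ref − 20·log₁₀(r/r_ref), then add intensities.
air handling unit: 85 − 20·log₁₀(3.7/1.4) = 85 − 8.44 = 76.56 dB(A).
forklift: 87 − 20·log₁₀(5.0/1.4) = 87 − 11.06 = 75.94 dB(A).
ultrasonic cleaner: 72 − 20·log₁₀(15.6/1.4) = 72 − 20.94 = 51.06 dB(A).
grinder: 87 − 20·log₁₀(9.1/1.4) = 87 − 16.26 = 70.74 dB(A).
Σ 10^(L/10) = 9.656e+07 → L_total = 10·log₁₀(9.656e+07) = 79.85 dB(A).

80 dB(A)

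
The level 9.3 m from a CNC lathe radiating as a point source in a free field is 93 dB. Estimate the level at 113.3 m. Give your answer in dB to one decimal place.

For a point source, L₂ = L₁ − 20·log₁₀(r₂/r₁).
L₂ = 93 − 20·log₁₀(113.3/9.3) = 93 − 21.715 = 71.29 dB.

71.3 dB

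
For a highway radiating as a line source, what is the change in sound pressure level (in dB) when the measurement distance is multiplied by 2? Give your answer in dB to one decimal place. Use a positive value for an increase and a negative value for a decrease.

Line-source spreading: ΔL = −10·log₁₀(r₂/r₁).
ΔL = −10·log₁₀(2) = -3.01 dB.

-3.0 dB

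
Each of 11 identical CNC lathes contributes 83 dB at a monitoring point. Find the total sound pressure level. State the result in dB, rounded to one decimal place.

93.4 dB

L_total = L₁ + 10·log₁₀ N for N identical incoherent sources.
L_total = 83 + 10·log₁₀(11) = 83 + 10.414 = 93.41 dB.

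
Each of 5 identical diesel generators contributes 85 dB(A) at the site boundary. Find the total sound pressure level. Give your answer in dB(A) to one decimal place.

92.0 dB(A)

L_total = L₁ + 10·log₁₀ N for N identical incoherent sources.
L_total = 85 + 10·log₁₀(5) = 85 + 6.990 = 91.99 dB(A).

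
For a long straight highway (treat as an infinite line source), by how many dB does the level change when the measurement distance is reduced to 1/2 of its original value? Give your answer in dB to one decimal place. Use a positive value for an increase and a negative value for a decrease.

+3.0 dB

With cylindrical spreading the level changes by −10·log₁₀(r₂/r₁).
ΔL = −10·log₁₀(0.5) = +3.01 dB.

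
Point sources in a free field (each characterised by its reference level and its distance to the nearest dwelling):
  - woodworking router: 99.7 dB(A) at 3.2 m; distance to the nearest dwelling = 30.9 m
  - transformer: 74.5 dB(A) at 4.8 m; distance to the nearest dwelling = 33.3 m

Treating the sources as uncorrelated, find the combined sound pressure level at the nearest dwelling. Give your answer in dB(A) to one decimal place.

80.0 dB(A)

First find each source's level at the receiver (point-source: −20·log₁₀(r/r_ref)), then combine on an intensity basis.
woodworking router: 99.7 − 20·log₁₀(30.9/3.2) = 99.7 − 19.70 = 80.00 dB(A).
transformer: 74.5 − 20·log₁₀(33.3/4.8) = 74.5 − 16.82 = 57.68 dB(A).
Σ 10^(L/10) = 1.007e+08 → L_total = 10·log₁₀(1.007e+08) = 80.03 dB(A).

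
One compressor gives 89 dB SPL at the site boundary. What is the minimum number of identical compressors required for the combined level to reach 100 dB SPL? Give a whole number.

13

The shortfall is 100 − 89 = 11.0 dB, and N units add 10·log₁₀ N, so need 10·log₁₀ N ≥ 11.0.
N ≥ 10^(11.0/10) = 12.589, so N = 13.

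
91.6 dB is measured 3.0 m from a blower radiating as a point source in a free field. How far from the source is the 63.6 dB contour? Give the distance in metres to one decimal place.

The 28.0 dB drop corresponds to a distance ratio of 10^(28.0/20) for a point source.
r₂ = 3.0·10^((91.6−63.6)/20) = 3.0·10^(28.0/20) = 75.36 m.

75.4 m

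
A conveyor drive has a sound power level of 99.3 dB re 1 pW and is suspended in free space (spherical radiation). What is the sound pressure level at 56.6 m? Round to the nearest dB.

53 dB

Free-field spherical radiation: L_p = L_w − 10·log₁₀(4π·r²), r = 56.6 m.
4π·r² = 4.026e+04 m², 10·log₁₀ of that is 46.048 dB.
L_p = 99.3 − 46.048 = 53.25 dB.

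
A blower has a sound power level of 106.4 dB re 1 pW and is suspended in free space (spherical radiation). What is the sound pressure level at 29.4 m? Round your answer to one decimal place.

66.0 dB

L_p = L_w − 10·log₁₀(4π·r²) with r = 29.4 m.
4π·r² = 1.086e+04 m², 10·log₁₀ of that is 40.359 dB.
L_p = 106.4 − 40.359 = 66.04 dB.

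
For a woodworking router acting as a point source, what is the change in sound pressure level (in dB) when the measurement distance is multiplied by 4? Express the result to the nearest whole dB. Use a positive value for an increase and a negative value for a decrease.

-12 dB

With spherical spreading the level changes by −20·log₁₀(r₂/r₁).
ΔL = −20·log₁₀(4) = -12.04 dB.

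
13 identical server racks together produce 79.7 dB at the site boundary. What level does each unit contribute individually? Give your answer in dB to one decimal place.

68.6 dB

For N identical incoherent sources L_total = L₁ + 10·log₁₀ N, so L₁ = 79.7 − 10·log₁₀(13) = 79.7 − 11.139.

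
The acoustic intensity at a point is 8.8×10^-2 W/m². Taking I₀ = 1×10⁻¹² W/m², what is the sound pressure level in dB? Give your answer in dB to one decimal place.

I/I₀ = 8.8×10^-2/10⁻¹² = 8.8×10^10, and L = 10·log₁₀(I/I₀).
L = 10·(0.9445 + 10) = 109.44 dB.

109.4 dB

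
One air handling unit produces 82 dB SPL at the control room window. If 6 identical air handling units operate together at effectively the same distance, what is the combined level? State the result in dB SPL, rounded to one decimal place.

89.8 dB SPL

With 6 equal, uncorrelated contributions the intensity is 6× that of one unit, giving a rise of 10·log₁₀ 6.
L_total = 82 + 10·log₁₀(6) = 82 + 7.782 = 89.78 dB SPL.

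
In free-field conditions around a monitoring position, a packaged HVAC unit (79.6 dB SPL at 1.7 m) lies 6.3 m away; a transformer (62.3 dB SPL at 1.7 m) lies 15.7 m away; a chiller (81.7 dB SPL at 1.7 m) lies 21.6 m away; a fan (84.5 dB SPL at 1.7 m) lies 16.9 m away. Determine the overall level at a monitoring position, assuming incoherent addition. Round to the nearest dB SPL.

Propagate each source to the receiver with L = L_ref − 20·log₁₀(r/r_ref), then add intensities.
packaged HVAC unit: 79.6 − 20·log₁₀(6.3/1.7) = 79.6 − 11.38 = 68.22 dB SPL.
transformer: 62.3 − 20·log₁₀(15.7/1.7) = 62.3 − 19.31 = 42.99 dB SPL.
chiller: 81.7 − 20·log₁₀(21.6/1.7) = 81.7 − 22.08 = 59.62 dB SPL.
fan: 84.5 − 20·log₁₀(16.9/1.7) = 84.5 − 19.95 = 64.55 dB SPL.
Σ 10^(L/10) = 1.043e+07 → L_total = 10·log₁₀(1.043e+07) = 70.18 dB SPL.

70 dB SPL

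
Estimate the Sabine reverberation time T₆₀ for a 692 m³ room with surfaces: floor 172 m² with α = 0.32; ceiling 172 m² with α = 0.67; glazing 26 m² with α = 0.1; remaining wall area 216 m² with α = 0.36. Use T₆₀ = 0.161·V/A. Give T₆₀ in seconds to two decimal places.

Total absorption A = 172·0.32 + 172·0.67 + 26·0.1 + 216·0.36 = 250.64 m² sabins.
T₆₀ = 0.161·V/A = 0.161·692/250.64 = 0.445 s.

0.44 s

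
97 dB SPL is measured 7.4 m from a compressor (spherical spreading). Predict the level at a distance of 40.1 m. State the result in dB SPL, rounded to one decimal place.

Spherical spreading from a point source gives a 20·log₁₀(r₂/r₁) drop.
L₂ = 97 − 20·log₁₀(40.1/7.4) = 97 − 14.678 = 82.32 dB SPL.

82.3 dB SPL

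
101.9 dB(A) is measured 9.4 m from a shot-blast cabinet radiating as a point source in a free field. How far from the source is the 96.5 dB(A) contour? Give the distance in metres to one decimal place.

17.5 m

Point-source spreading drops the level by 20·log₁₀(r₂/r₁); inverting, r₂/r₁ = 10^(ΔL/20).
r₂ = 9.4·10^((101.9−96.5)/20) = 9.4·10^(5.4/20) = 17.50 m.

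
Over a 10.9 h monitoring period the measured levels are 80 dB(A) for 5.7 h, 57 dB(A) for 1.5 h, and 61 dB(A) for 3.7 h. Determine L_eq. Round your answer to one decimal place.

77.2 dB(A)

The energy average is taken in the linear domain: L_eq = 10·log₁₀[(Σ tᵢ·10^(Lᵢ/10))/T], T = 10.9 h.
Σ tᵢ·10^(Lᵢ/10) = 5.7·10^(80/10) + 1.5·10^(57/10) + 3.7·10^(61/10) = 5.754e+08.
L_eq = 10·log₁₀(5.754e+08/10.9) = 77.23 dB(A).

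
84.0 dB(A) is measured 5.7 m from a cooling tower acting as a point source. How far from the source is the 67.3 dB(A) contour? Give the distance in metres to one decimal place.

39.0 m

For a point source L₁ − L₂ = 20·log₁₀(r₂/r₁), so r₂ = r₁·10^((L₁−L₂)/20).
r₂ = 5.7·10^((84.0−67.3)/20) = 5.7·10^(16.7/20) = 38.98 m.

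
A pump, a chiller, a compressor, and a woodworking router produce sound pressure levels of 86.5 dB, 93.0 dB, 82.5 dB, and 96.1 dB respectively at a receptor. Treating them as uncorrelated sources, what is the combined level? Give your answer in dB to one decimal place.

98.3 dB

For uncorrelated sources the intensities add, so convert each level to linear form, sum, and take 10·log₁₀ of the total.
Σ 10^(L/10) = 10^(86.5/10) + 10^(93.0/10) + 10^(82.5/10) + 10^(96.1/10) = 6.694e+09.
L_total = 10·log₁₀(6.694e+09) = 98.26 dB.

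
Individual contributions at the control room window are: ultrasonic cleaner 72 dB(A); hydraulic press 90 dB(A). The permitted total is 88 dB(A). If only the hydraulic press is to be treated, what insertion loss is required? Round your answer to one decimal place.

2.1 dB

Fixed contribution from the other source: Σ 10^(L/10) = 10^(72/10) = 1.585e+07 (72.00 dB(A)).
The limit corresponds to 10^(88/10) = 6.310e+08; subtracting the fixed part leaves 6.151e+08 for the hydraulic press, i.e. 87.89 dB(A).
Required insertion loss = 90 − 87.89 = 2.11 dB.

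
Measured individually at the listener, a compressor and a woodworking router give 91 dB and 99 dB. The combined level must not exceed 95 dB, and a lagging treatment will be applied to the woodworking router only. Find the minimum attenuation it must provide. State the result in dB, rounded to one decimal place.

The untreated sources together contribute 10^(91/10) = 1.259e+09, i.e. 91.00 dB.
The limit corresponds to 10^(95/10) = 3.162e+09; subtracting the fixed part leaves 1.903e+09 for the woodworking router, i.e. 92.80 dB.
So the woodworking router must be reduced from 99 to 92.80 dB: IL = 6.20 dB.

6.2 dB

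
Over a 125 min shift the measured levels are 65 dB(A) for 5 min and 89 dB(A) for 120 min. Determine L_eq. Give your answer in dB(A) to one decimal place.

88.8 dB(A)

L_eq = 10·log₁₀[(1/T)·Σ tᵢ·10^(Lᵢ/10)] with T = 125 min.
Σ tᵢ·10^(Lᵢ/10) = 5·10^(65/10) + 120·10^(89/10) = 9.534e+10.
L_eq = 10·log₁₀(9.534e+10/125) = 88.82 dB(A).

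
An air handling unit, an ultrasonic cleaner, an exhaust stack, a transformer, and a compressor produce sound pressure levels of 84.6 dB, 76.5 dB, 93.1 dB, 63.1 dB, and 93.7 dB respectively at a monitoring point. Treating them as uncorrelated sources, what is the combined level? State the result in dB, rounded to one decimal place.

Incoherent sources combine by intensity addition: L_total = 10·log₁₀(Σ 10^(L_i/10)).
Σ 10^(L/10) = 10^(84.6/10) + 10^(76.5/10) + 10^(93.1/10) + 10^(63.1/10) + 10^(93.7/10) = 4.721e+09.
L_total = 10·log₁₀(4.721e+09) = 96.74 dB.

96.7 dB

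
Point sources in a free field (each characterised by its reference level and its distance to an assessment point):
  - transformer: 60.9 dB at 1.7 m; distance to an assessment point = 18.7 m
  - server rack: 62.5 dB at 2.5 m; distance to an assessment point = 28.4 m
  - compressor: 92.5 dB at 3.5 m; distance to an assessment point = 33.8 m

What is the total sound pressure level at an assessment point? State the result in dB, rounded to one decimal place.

72.8 dB

Apply inverse-square spreading to bring every level to the receiver, then sum 10^(L/10).
transformer: 60.9 − 20·log₁₀(18.7/1.7) = 60.9 − 20.83 = 40.07 dB.
server rack: 62.5 − 20·log₁₀(28.4/2.5) = 62.5 − 21.11 = 41.39 dB.
compressor: 92.5 − 20·log₁₀(33.8/3.5) = 92.5 − 19.70 = 72.80 dB.
Σ 10^(L/10) = 1.909e+07 → L_total = 10·log₁₀(1.909e+07) = 72.81 dB.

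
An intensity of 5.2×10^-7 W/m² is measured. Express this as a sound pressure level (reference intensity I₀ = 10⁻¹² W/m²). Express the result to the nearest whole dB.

57 dB

Dividing by I₀ shifts the exponent by 12: I/I₀ = 5.2×10^5.
L = 10·(0.7160 + 5) = 57.16 dB.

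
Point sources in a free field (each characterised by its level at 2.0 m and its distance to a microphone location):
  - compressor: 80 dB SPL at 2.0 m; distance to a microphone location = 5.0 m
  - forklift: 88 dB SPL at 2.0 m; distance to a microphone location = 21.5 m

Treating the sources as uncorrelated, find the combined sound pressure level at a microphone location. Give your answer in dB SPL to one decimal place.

Apply inverse-square spreading to bring every level to the receiver, then sum 10^(L/10).
compressor: 80 − 20·log₁₀(5.0/2.0) = 80 − 7.96 = 72.04 dB SPL.
forklift: 88 − 20·log₁₀(21.5/2.0) = 88 − 20.63 = 67.37 dB SPL.
Σ 10^(L/10) = 2.146e+07 → L_total = 10·log₁₀(2.146e+07) = 73.32 dB SPL.

73.3 dB SPL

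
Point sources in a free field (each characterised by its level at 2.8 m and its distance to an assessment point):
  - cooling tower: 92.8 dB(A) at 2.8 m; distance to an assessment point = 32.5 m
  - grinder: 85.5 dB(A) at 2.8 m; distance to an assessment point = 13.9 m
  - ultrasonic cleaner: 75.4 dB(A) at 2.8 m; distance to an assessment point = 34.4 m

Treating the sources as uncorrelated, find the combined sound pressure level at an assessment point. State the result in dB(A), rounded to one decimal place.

First find each source's level at the receiver (point-source: −20·log₁₀(r/r_ref)), then combine on an intensity basis.
cooling tower: 92.8 − 20·log₁₀(32.5/2.8) = 92.8 − 21.29 = 71.51 dB(A).
grinder: 85.5 − 20·log₁₀(13.9/2.8) = 85.5 − 13.92 = 71.58 dB(A).
ultrasonic cleaner: 75.4 − 20·log₁₀(34.4/2.8) = 75.4 − 21.79 = 53.61 dB(A).
Σ 10^(L/10) = 2.877e+07 → L_total = 10·log₁₀(2.877e+07) = 74.59 dB(A).

74.6 dB(A)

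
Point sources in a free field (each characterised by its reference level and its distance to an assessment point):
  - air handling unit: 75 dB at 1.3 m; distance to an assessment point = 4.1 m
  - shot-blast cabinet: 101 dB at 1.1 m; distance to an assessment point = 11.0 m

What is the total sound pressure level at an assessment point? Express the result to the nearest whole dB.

81 dB

Apply inverse-square spreading to bring every level to the receiver, then sum 10^(L/10).
air handling unit: 75 − 20·log₁₀(4.1/1.3) = 75 − 9.98 = 65.02 dB.
shot-blast cabinet: 101 − 20·log₁₀(11.0/1.1) = 101 − 20.00 = 81.00 dB.
Σ 10^(L/10) = 1.291e+08 → L_total = 10·log₁₀(1.291e+08) = 81.11 dB.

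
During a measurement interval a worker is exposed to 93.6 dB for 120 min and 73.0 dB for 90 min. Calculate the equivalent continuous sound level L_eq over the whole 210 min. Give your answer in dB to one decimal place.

The energy average is taken in the linear domain: L_eq = 10·log₁₀[(Σ tᵢ·10^(Lᵢ/10))/T], T = 210 min.
Σ tᵢ·10^(Lᵢ/10) = 120·10^(93.6/10) + 90·10^(73.0/10) = 2.767e+11.
L_eq = 10·log₁₀(2.767e+11/210) = 91.20 dB.

91.2 dB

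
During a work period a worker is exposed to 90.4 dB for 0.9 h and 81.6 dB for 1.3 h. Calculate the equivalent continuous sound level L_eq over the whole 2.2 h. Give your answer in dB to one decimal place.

Weight each interval's intensity by its duration and average over T = 2.2 h:
Σ tᵢ·10^(Lᵢ/10) = 0.9·10^(90.4/10) + 1.3·10^(81.6/10) = 1.175e+09.
L_eq = 10·log₁₀(1.175e+09/2.2) = 87.28 dB.

87.3 dB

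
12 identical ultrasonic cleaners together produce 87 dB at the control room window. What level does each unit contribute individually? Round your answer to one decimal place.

For N identical incoherent sources L_total = L₁ + 10·log₁₀ N, so L₁ = 87 − 10·log₁₀(12) = 87 − 10.792.

76.2 dB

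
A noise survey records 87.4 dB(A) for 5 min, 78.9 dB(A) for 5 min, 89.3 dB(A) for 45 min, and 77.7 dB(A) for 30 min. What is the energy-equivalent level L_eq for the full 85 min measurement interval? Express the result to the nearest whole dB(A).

The energy average is taken in the linear domain: L_eq = 10·log₁₀[(Σ tᵢ·10^(Lᵢ/10))/T], T = 85 min.
Σ tᵢ·10^(Lᵢ/10) = 5·10^(87.4/10) + 5·10^(78.9/10) + 45·10^(89.3/10) + 30·10^(77.7/10) = 4.320e+10.
L_eq = 10·log₁₀(4.320e+10/85) = 87.06 dB(A).

87 dB(A)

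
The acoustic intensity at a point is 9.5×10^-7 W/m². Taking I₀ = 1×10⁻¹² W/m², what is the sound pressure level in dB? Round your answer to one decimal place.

L = 10·log₁₀(I/I₀) = 10·log₁₀(9.5×10^-7/10⁻¹²) = 10·log₁₀(9.5×10^5).
L = 10·(0.9777 + 5) = 59.78 dB.

59.8 dB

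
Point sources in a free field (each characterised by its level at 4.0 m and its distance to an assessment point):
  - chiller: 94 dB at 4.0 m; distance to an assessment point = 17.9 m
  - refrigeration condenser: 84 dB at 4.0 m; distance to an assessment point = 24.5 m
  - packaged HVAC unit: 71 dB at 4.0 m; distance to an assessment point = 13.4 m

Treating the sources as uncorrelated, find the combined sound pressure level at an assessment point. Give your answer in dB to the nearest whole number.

81 dB

Apply inverse-square spreading to bring every level to the receiver, then sum 10^(L/10).
chiller: 94 − 20·log₁₀(17.9/4.0) = 94 − 13.02 = 80.98 dB.
refrigeration condenser: 84 − 20·log₁₀(24.5/4.0) = 84 − 15.74 = 68.26 dB.
packaged HVAC unit: 71 − 20·log₁₀(13.4/4.0) = 71 − 10.50 = 60.50 dB.
Σ 10^(L/10) = 1.333e+08 → L_total = 10·log₁₀(1.333e+08) = 81.25 dB.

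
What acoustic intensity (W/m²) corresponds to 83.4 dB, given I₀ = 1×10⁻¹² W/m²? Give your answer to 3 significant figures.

0.000219 W/m²

I = I₀·10^(L/10) = 10⁻¹² × 10^(83.4/10) = 10^(-3.660).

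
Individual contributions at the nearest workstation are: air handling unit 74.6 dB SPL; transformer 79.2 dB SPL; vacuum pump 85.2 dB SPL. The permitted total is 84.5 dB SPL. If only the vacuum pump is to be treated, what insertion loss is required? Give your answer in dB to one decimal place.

2.9 dB

Everything except the vacuum pump sums to 10^(74.6/10) + 10^(79.2/10) = 1.120e+08 in linear terms, 80.49 dB SPL.
The limit corresponds to 10^(84.5/10) = 2.818e+08; subtracting the fixed part leaves 1.698e+08 for the vacuum pump, i.e. 82.30 dB SPL.
Required insertion loss = 85.2 − 82.30 = 2.90 dB.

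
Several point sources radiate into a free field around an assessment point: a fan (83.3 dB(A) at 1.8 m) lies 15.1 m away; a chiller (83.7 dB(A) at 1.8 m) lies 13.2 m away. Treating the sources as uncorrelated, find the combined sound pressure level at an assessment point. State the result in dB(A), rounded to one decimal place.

68.7 dB(A)

Apply inverse-square spreading to bring every level to the receiver, then sum 10^(L/10).
fan: 83.3 − 20·log₁₀(15.1/1.8) = 83.3 − 18.47 = 64.83 dB(A).
chiller: 83.7 − 20·log₁₀(13.2/1.8) = 83.7 − 17.31 = 66.39 dB(A).
Σ 10^(L/10) = 7.397e+06 → L_total = 10·log₁₀(7.397e+06) = 68.69 dB(A).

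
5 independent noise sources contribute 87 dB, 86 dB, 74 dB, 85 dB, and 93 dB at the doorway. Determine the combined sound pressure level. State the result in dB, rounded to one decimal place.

For uncorrelated sources the intensities add, so convert each level to linear form, sum, and take 10·log₁₀ of the total.
Σ 10^(L/10) = 10^(87/10) + 10^(86/10) + 10^(74/10) + 10^(85/10) + 10^(93/10) = 3.236e+09.
L_total = 10·log₁₀(3.236e+09) = 95.10 dB.

95.1 dB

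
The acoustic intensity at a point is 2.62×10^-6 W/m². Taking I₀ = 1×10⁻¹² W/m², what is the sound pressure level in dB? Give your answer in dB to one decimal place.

64.2 dB

Dividing by I₀ shifts the exponent by 12: I/I₀ = 2.62×10^6.
L = 10·(0.4183 + 6) = 64.18 dB.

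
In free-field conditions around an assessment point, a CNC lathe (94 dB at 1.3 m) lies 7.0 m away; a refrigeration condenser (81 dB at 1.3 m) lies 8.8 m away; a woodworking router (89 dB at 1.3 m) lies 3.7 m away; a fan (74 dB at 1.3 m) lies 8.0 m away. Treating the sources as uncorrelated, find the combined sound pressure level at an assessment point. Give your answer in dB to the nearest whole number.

83 dB

First find each source's level at the receiver (point-source: −20·log₁₀(r/r_ref)), then combine on an intensity basis.
CNC lathe: 94 − 20·log₁₀(7.0/1.3) = 94 − 14.62 = 79.38 dB.
refrigeration condenser: 81 − 20·log₁₀(8.8/1.3) = 81 − 16.61 = 64.39 dB.
woodworking router: 89 − 20·log₁₀(3.7/1.3) = 89 − 9.09 = 79.91 dB.
fan: 74 − 20·log₁₀(8.0/1.3) = 74 − 15.78 = 58.22 dB.
Σ 10^(L/10) = 1.881e+08 → L_total = 10·log₁₀(1.881e+08) = 82.74 dB.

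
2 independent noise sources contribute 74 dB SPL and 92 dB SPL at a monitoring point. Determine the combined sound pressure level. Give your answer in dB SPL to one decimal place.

92.1 dB SPL

For uncorrelated sources the intensities add, so convert each level to linear form, sum, and take 10·log₁₀ of the total.
Σ 10^(L/10) = 10^(74/10) + 10^(92/10) = 1.610e+09.
L_total = 10·log₁₀(1.610e+09) = 92.07 dB SPL.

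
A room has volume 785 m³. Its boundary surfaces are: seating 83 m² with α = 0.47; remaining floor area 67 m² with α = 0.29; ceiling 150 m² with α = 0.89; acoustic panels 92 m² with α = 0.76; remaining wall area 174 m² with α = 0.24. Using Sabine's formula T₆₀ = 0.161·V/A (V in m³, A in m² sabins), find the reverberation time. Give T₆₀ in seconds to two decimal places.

0.42 s

Summing Sᵢαᵢ: 83·0.47 + 67·0.29 + 150·0.89 + 92·0.76 + 174·0.24 = 303.62 m².
T₆₀ = 0.161·V/A = 0.161·785/303.62 = 0.416 s.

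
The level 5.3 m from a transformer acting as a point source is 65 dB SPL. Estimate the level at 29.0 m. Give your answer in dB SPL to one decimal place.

50.2 dB SPL

Spherical spreading from a point source gives a 20·log₁₀(r₂/r₁) drop.
L₂ = 65 − 20·log₁₀(29.0/5.3) = 65 − 14.762 = 50.24 dB SPL.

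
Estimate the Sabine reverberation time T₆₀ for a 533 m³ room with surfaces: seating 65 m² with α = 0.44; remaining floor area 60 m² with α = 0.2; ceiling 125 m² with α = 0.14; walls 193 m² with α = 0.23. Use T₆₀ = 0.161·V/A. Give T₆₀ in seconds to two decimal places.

Summing Sᵢαᵢ: 65·0.44 + 60·0.2 + 125·0.14 + 193·0.23 = 102.49 m².
T₆₀ = 0.161 × 533 / 102.49 = 0.837 s.

0.84 s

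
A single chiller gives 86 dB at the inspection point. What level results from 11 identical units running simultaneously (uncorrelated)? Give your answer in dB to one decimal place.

96.4 dB

With 11 equal, uncorrelated contributions the intensity is 11× that of one unit, giving a rise of 10·log₁₀ 11.
L_total = 86 + 10·log₁₀(11) = 86 + 10.414 = 96.41 dB.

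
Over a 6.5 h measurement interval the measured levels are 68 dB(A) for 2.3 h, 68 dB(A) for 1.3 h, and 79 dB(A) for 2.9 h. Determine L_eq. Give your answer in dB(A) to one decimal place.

Weight each interval's intensity by its duration and average over T = 6.5 h:
Σ tᵢ·10^(Lᵢ/10) = 2.3·10^(68/10) + 1.3·10^(68/10) + 2.9·10^(79/10) = 2.531e+08.
L_eq = 10·log₁₀(2.531e+08/6.5) = 75.90 dB(A).

75.9 dB(A)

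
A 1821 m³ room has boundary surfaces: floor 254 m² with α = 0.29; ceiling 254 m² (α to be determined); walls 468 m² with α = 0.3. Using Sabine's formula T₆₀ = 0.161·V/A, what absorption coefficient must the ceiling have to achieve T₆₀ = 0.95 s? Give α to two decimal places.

Required total absorption A = 0.161·1821/0.95 = 308.61 m².
Absorption from the other surfaces = 254·0.29 + 468·0.3 = 214.06 m², so the ceiling must supply 94.55 m² over 254 m².
α = 94.55/254 = 0.372.

0.37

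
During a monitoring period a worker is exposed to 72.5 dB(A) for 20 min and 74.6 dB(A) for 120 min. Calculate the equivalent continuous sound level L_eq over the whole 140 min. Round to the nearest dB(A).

The energy average is taken in the linear domain: L_eq = 10·log₁₀[(Σ tᵢ·10^(Lᵢ/10))/T], T = 140 min.
Σ tᵢ·10^(Lᵢ/10) = 20·10^(72.5/10) + 120·10^(74.6/10) = 3.816e+09.
L_eq = 10·log₁₀(3.816e+09/140) = 74.36 dB(A).

74 dB(A)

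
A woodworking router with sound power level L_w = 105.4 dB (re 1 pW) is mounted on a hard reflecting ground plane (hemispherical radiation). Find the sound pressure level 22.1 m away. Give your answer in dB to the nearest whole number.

71 dB

The power spreads over a hemisphere of area 2π·r², so L_p = L_w − 10·log₁₀(2π·r²).
2π·r² = 3069 m², 10·log₁₀ of that is 34.870 dB.
L_p = 105.4 − 34.870 = 70.53 dB.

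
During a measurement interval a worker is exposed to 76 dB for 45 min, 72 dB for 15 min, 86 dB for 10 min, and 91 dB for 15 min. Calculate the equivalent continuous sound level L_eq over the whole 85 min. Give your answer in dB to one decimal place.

84.7 dB

L_eq = 10·log₁₀[(1/T)·Σ tᵢ·10^(Lᵢ/10)] with T = 85 min.
Σ tᵢ·10^(Lᵢ/10) = 45·10^(76/10) + 15·10^(72/10) + 10·10^(86/10) + 15·10^(91/10) = 2.489e+10.
L_eq = 10·log₁₀(2.489e+10/85) = 84.67 dB.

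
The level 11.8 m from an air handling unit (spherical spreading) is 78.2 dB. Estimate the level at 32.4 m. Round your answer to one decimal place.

Spherical spreading from a point source gives a 20·log₁₀(r₂/r₁) drop.
L₂ = 78.2 − 20·log₁₀(32.4/11.8) = 78.2 − 8.773 = 69.43 dB.

69.4 dB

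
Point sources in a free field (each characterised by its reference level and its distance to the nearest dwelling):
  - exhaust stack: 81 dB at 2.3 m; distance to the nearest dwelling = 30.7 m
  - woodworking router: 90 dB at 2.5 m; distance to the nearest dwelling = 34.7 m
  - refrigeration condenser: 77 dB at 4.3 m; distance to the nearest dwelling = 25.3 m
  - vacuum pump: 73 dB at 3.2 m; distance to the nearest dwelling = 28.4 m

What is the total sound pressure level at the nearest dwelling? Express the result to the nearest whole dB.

Apply inverse-square spreading to bring every level to the receiver, then sum 10^(L/10).
exhaust stack: 81 − 20·log₁₀(30.7/2.3) = 81 − 22.51 = 58.49 dB.
woodworking router: 90 − 20·log₁₀(34.7/2.5) = 90 − 22.85 = 67.15 dB.
refrigeration condenser: 77 − 20·log₁₀(25.3/4.3) = 77 − 15.39 = 61.61 dB.
vacuum pump: 73 − 20·log₁₀(28.4/3.2) = 73 − 18.96 = 54.04 dB.
Σ 10^(L/10) = 7.598e+06 → L_total = 10·log₁₀(7.598e+06) = 68.81 dB.

69 dB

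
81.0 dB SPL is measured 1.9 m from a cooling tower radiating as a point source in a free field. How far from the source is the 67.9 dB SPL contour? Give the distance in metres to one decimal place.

8.6 m

For a point source L₁ − L₂ = 20·log₁₀(r₂/r₁), so r₂ = r₁·10^((L₁−L₂)/20).
r₂ = 1.9·10^((81.0−67.9)/20) = 1.9·10^(13.1/20) = 8.59 m.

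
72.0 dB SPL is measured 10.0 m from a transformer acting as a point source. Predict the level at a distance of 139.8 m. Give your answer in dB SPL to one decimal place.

Spherical spreading from a point source gives a 20·log₁₀(r₂/r₁) drop.
L₂ = 72.0 − 20·log₁₀(139.8/10.0) = 72.0 − 22.910 = 49.09 dB SPL.

49.1 dB SPL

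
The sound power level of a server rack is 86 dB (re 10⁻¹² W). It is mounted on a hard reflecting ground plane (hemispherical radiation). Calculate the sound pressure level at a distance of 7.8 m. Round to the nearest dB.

Free-field hemispherical radiation: L_p = L_w − 10·log₁₀(2π·r²), r = 7.8 m.
2π·r² = 382.3 m², 10·log₁₀ of that is 25.824 dB.
L_p = 86 − 25.824 = 60.18 dB.

60 dB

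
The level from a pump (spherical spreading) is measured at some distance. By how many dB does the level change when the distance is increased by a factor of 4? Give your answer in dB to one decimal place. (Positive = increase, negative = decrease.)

-12.0 dB

With spherical spreading the level changes by −20·log₁₀(r₂/r₁).
ΔL = −20·log₁₀(4) = -12.04 dB.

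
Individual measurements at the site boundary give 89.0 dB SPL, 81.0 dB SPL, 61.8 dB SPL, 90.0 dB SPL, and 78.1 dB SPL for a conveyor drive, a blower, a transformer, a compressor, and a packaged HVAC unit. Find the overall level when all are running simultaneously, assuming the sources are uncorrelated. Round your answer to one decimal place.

93.0 dB SPL

For uncorrelated sources the intensities add, so convert each level to linear form, sum, and take 10·log₁₀ of the total.
Σ 10^(L/10) = 10^(89.0/10) + 10^(81.0/10) + 10^(61.8/10) + 10^(90.0/10) + 10^(78.1/10) = 1.986e+09.
L_total = 10·log₁₀(1.986e+09) = 92.98 dB SPL.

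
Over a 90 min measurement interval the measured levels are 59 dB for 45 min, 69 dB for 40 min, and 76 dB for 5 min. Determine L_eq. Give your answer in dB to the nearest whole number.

The energy average is taken in the linear domain: L_eq = 10·log₁₀[(Σ tᵢ·10^(Lᵢ/10))/T], T = 90 min.
Σ tᵢ·10^(Lᵢ/10) = 45·10^(59/10) + 40·10^(69/10) + 5·10^(76/10) = 5.525e+08.
L_eq = 10·log₁₀(5.525e+08/90) = 67.88 dB.

68 dB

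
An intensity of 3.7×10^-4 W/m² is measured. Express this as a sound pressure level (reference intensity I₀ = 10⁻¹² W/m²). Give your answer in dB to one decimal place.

85.7 dB

L = 10·log₁₀(I/I₀) = 10·log₁₀(3.7×10^-4/10⁻¹²) = 10·log₁₀(3.7×10^8).
L = 10·(0.5682 + 8) = 85.68 dB.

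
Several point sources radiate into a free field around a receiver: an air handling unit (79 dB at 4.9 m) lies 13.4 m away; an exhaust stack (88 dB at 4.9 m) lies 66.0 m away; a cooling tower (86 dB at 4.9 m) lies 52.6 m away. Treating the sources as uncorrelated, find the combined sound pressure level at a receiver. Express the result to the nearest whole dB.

Propagate each source to the receiver with L = L_ref − 20·log₁₀(r/r_ref), then add intensities.
air handling unit: 79 − 20·log₁₀(13.4/4.9) = 79 − 8.74 = 70.26 dB.
exhaust stack: 88 − 20·log₁₀(66.0/4.9) = 88 − 22.59 = 65.41 dB.
cooling tower: 86 − 20·log₁₀(52.6/4.9) = 86 − 20.62 = 65.38 dB.
Σ 10^(L/10) = 1.755e+07 → L_total = 10·log₁₀(1.755e+07) = 72.44 dB.

72 dB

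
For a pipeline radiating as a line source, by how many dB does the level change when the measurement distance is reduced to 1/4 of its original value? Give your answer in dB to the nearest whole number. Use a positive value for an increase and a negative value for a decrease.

+6 dB

A line source loses 3 dB per doubling of distance; generally ΔL = −10·log₁₀(r₂/r₁).
ΔL = −10·log₁₀(0.25) = +6.02 dB.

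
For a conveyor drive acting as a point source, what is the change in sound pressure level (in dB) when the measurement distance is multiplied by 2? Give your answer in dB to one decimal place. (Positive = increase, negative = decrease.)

Point-source spreading: ΔL = −20·log₁₀(r₂/r₁).
ΔL = −20·log₁₀(2) = -6.02 dB.

-6.0 dB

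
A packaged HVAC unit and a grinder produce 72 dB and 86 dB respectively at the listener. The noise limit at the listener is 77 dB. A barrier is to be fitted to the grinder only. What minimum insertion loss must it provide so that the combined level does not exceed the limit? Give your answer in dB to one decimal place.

The untreated sources together contribute 10^(72/10) = 1.585e+07, i.e. 72.00 dB.
The limit corresponds to 10^(77/10) = 5.012e+07; subtracting the fixed part leaves 3.427e+07 for the grinder, i.e. 75.35 dB.
Required insertion loss = 86 − 75.35 = 10.65 dB.

10.7 dB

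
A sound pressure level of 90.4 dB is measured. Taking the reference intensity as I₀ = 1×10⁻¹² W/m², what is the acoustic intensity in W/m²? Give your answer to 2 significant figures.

0.0011 W/m²

I = I₀·10^(L/10) = 10⁻¹² × 10^(90.4/10) = 10^(-2.960).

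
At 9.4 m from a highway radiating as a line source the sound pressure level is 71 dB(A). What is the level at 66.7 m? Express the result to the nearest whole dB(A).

For a line source, L₂ = L₁ − 10·log₁₀(r₂/r₁).
L₂ = 71 − 10·log₁₀(66.7/9.4) = 71 − 8.510 = 62.49 dB(A).

62 dB(A)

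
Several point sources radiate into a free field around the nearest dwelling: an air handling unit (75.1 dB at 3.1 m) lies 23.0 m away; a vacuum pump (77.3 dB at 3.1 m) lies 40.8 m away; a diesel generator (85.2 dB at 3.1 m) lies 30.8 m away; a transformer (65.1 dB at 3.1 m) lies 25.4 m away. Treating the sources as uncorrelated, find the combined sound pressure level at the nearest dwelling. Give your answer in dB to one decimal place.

Propagate each source to the receiver with L = L_ref − 20·log₁₀(r/r_ref), then add intensities.
air handling unit: 75.1 − 20·log₁₀(23.0/3.1) = 75.1 − 17.41 = 57.69 dB.
vacuum pump: 77.3 − 20·log₁₀(40.8/3.1) = 77.3 − 22.39 = 54.91 dB.
diesel generator: 85.2 − 20·log₁₀(30.8/3.1) = 85.2 − 19.94 = 65.26 dB.
transformer: 65.1 − 20·log₁₀(25.4/3.1) = 65.1 − 18.27 = 46.83 dB.
Σ 10^(L/10) = 4.301e+06 → L_total = 10·log₁₀(4.301e+06) = 66.34 dB.

66.3 dB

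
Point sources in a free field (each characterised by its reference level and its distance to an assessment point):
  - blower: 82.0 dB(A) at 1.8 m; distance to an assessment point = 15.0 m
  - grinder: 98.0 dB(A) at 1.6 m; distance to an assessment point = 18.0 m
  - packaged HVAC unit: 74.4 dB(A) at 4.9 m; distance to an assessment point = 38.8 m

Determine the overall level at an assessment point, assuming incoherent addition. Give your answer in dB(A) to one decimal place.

Propagate each source to the receiver with L = L_ref − 20·log₁₀(r/r_ref), then add intensities.
blower: 82.0 − 20·log₁₀(15.0/1.8) = 82.0 − 18.42 = 63.58 dB(A).
grinder: 98.0 − 20·log₁₀(18.0/1.6) = 98.0 − 21.02 = 76.98 dB(A).
packaged HVAC unit: 74.4 − 20·log₁₀(38.8/4.9) = 74.4 − 17.97 = 56.43 dB(A).
Σ 10^(L/10) = 5.257e+07 → L_total = 10·log₁₀(5.257e+07) = 77.21 dB(A).

77.2 dB(A)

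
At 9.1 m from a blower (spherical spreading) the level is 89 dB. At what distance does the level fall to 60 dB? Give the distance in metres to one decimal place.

Point-source spreading drops the level by 20·log₁₀(r₂/r₁); inverting, r₂/r₁ = 10^(ΔL/20).
r₂ = 9.1·10^((89−60)/20) = 9.1·10^(29.0/20) = 256.47 m.

256.5 m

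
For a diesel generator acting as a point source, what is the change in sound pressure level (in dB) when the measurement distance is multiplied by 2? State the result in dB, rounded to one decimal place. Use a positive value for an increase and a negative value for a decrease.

-6.0 dB

With spherical spreading the level changes by −20·log₁₀(r₂/r₁).
ΔL = −20·log₁₀(2) = -6.02 dB.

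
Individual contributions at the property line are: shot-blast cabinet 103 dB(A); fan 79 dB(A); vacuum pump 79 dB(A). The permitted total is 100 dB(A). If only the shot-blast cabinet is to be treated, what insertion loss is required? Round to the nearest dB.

Everything except the shot-blast cabinet sums to 10^(79/10) + 10^(79/10) = 1.589e+08 in linear terms, 82.01 dB(A).
The limit corresponds to 10^(100/10) = 1.000e+10; subtracting the fixed part leaves 9.841e+09 for the shot-blast cabinet, i.e. 99.93 dB(A).
So the shot-blast cabinet must be reduced from 103 to 99.93 dB(A): IL = 3.07 dB.

3 dB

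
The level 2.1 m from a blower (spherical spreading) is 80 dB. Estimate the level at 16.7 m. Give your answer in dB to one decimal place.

62.0 dB

For a point source, L₂ = L₁ − 20·log₁₀(r₂/r₁).
L₂ = 80 − 20·log₁₀(16.7/2.1) = 80 − 18.010 = 61.99 dB.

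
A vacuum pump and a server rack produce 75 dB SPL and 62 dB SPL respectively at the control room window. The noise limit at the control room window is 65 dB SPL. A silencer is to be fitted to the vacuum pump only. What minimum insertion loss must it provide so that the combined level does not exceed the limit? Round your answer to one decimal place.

The untreated sources together contribute 10^(62/10) = 1.585e+06, i.e. 62.00 dB SPL.
To meet 65 dB SPL overall, the treated vacuum pump may contribute at most 10^(65/10) − 1.585e+06 = 1.577e+06, i.e. 61.98 dB SPL.
So the vacuum pump must be reduced from 75 to 61.98 dB SPL: IL = 13.02 dB.

13.0 dB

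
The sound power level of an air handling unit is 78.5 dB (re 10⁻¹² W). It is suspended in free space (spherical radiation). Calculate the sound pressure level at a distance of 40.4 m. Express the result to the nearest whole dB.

The power spreads over a sphere of area 4π·r², so L_p = L_w − 10·log₁₀(4π·r²).
4π·r² = 2.051e+04 m², 10·log₁₀ of that is 43.120 dB.
L_p = 78.5 − 43.120 = 35.38 dB.

35 dB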